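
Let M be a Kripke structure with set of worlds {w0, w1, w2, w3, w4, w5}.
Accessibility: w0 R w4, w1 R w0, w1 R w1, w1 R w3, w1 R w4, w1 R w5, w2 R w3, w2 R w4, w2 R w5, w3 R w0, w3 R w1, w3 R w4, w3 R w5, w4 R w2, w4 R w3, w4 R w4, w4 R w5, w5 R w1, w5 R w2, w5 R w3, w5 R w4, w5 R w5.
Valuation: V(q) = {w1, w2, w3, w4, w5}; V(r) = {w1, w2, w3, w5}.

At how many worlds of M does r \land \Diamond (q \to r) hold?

4

Let φ = r \land \Diamond (q \to r). Evaluate φ at each world:
  w0 (successors {w4}): φ is false.
  w1 (successors {w0, w1, w3, w4, w5}): φ is true.
  w2 (successors {w3, w4, w5}): φ is true.
  w3 (successors {w0, w1, w4, w5}): φ is true.
  w4 (successors {w2, w3, w4, w5}): φ is false.
  w5 (successors {w1, w2, w3, w4, w5}): φ is true.
For instance, at w5:
  At w5: r is true, \Diamond (q \to r) is true, so r \land \Diamond (q \to r) is true.
    At w5: \Diamond (q \to r) requires q \to r at some successor in {w1, w2, w3, w4, w5}.
      q \to r holds at w1, so \Diamond (q \to r) is true at w5.
Satisfying worlds: {w1, w2, w3, w5}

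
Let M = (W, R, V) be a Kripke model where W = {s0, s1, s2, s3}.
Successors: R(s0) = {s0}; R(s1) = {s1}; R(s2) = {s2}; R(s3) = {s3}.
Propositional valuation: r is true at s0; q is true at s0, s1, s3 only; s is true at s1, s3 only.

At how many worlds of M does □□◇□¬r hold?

Let φ = □□◇□¬r. Evaluate φ at each world:
  s0 (successors {s0}): φ is false.
  s1 (successors {s1}): φ is true.
  s2 (successors {s2}): φ is true.
  s3 (successors {s3}): φ is true.
For instance, at s2:
  At s2: □□◇□¬r requires □◇□¬r at every successor {s2}.
      At s2: □◇□¬r requires ◇□¬r at every successor {s2}.
        At s2: ◇□¬r is true.
      So □◇□¬r is true at s2.
  So □□◇□¬r is true at s2.
Satisfying worlds: {s1, s2, s3}

3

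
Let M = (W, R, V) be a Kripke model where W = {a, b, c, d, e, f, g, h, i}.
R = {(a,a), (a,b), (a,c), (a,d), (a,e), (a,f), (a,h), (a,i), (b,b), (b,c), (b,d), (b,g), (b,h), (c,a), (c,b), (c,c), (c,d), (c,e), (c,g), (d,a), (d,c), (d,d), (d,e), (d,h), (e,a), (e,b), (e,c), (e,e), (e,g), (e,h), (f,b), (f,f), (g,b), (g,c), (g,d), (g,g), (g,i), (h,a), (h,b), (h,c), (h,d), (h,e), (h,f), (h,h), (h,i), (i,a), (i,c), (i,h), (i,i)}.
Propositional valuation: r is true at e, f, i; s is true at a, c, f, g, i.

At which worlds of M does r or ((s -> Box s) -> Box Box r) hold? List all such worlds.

Let φ = r or ((s -> Box s) -> Box Box r). Evaluate φ at each world:
  a (successors {a, b, c, d, e, f, h, i}): φ is true.
  b (successors {b, c, d, g, h}): φ is false.
  c (successors {a, b, c, d, e, g}): φ is true.
  d (successors {a, c, d, e, h}): φ is false.
  e (successors {a, b, c, e, g, h}): φ is true.
  f (successors {b, f}): φ is true.
  g (successors {b, c, d, g, i}): φ is true.
  h (successors {a, b, c, d, e, f, h, i}): φ is false.
  i (successors {a, c, h, i}): φ is true.
For instance, at b:
  At b: r is false, (s -> Box s) -> Box Box r is false, so r or ((s -> Box s) -> Box Box r) is false.
    At b: s -> Box s is true, Box Box r is false, so (s -> Box s) -> Box Box r is false.
      At b: s is false, Box s is false, so s -> Box s is true.
      At b: Box Box r requires Box r at every successor {b, c, d, g, h}.
        Box r fails at b, so Box Box r is false at b.
Satisfying worlds: {a, c, e, f, g, i}

a, c, e, f, g, i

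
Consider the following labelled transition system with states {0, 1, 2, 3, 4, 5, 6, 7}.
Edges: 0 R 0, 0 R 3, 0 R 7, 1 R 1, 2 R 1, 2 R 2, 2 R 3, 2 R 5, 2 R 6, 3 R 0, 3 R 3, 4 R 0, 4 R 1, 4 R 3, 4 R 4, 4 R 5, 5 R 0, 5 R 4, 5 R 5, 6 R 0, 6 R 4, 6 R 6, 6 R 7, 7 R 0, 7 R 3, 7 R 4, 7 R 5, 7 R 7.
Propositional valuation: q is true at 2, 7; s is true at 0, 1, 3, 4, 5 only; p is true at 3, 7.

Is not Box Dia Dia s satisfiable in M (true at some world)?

Recall that Box ψ holds at a world iff ψ holds at every accessible world, and Dia ψ holds iff ψ holds at some accessible world.
Let φ = not Box Dia Dia s. Evaluate φ at each world:
  0 (successors {0, 3, 7}): φ is false.
  1 (successors {1}): φ is false.
  2 (successors {1, 2, 3, 5, 6}): φ is false.
  3 (successors {0, 3}): φ is false.
  4 (successors {0, 1, 3, 4, 5}): φ is false.
  5 (successors {0, 4, 5}): φ is false.
  6 (successors {0, 4, 6, 7}): φ is false.
  7 (successors {0, 3, 4, 5, 7}): φ is false.
For instance, at 4:
  At 4: Box Dia Dia s is true, so not Box Dia Dia s is false.
    At 4: Box Dia Dia s requires Dia Dia s at every successor {0, 1, 3, 4, 5}.
      At 0: Dia Dia s is true.
      At 1: Dia Dia s is true.
      At 3: Dia Dia s is true.
      At 4: Dia Dia s is true.
      At 5: Dia Dia s is true.
    So Box Dia Dia s is true at 4.

No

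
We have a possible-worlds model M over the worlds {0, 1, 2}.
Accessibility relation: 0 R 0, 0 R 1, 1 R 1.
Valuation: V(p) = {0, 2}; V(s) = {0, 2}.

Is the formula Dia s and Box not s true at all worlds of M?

No

Recall that Box ψ holds at a world iff ψ holds at every accessible world, and Dia ψ holds iff ψ holds at some accessible world.
Let φ = Dia s and Box not s. Evaluate φ at each world:
  0 (successors {0, 1}): φ is false.
  1 (successors {1}): φ is false.
  2 (successors ∅): φ is false.
Detail at 0 (counterexample):
  At 0: Dia s is true, Box not s is false, so Dia s and Box not s is false.
    At 0: Dia s requires s at some successor in {0, 1}.
      s holds at 0, so Dia s is true at 0.
    At 0: Box not s requires not s at every successor {0, 1}.
      not s fails at 0, so Box not s is false at 0.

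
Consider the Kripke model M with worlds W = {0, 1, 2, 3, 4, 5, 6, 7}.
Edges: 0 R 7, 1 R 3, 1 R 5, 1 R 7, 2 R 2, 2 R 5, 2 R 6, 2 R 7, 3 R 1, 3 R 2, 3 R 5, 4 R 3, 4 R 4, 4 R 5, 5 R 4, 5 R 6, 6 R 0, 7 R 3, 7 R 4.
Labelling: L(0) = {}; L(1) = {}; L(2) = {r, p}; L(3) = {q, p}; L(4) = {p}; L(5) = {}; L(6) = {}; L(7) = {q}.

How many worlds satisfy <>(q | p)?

Recall that <>ψ holds at a world iff ψ holds at some accessible world.
Let φ = <>(q | p). Evaluate φ at each world:
  0 (successors {7}): φ is true.
  1 (successors {3, 5, 7}): φ is true.
  2 (successors {2, 5, 6, 7}): φ is true.
  3 (successors {1, 2, 5}): φ is true.
  4 (successors {3, 4, 5}): φ is true.
  5 (successors {4, 6}): φ is true.
  6 (successors {0}): φ is false.
  7 (successors {3, 4}): φ is true.
For instance, at 7:
  At 7: <>(q | p) requires q | p at some successor in {3, 4}.
    q | p holds at 3, so <>(q | p) is true at 7.
Satisfying worlds: {0, 1, 2, 3, 4, 5, 7}

7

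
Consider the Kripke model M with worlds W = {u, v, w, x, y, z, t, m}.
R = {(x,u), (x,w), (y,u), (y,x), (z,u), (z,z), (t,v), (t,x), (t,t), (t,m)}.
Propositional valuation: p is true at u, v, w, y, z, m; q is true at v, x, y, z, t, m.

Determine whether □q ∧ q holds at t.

At t: □q is true, q is true, so □q ∧ q is true.
  At t: □q requires q at every successor {v, x, t, m}.
    At v: q is true.
    At x: q is true.
    At t: q is true.
    At m: q is true.
  So □q is true at t.

Yes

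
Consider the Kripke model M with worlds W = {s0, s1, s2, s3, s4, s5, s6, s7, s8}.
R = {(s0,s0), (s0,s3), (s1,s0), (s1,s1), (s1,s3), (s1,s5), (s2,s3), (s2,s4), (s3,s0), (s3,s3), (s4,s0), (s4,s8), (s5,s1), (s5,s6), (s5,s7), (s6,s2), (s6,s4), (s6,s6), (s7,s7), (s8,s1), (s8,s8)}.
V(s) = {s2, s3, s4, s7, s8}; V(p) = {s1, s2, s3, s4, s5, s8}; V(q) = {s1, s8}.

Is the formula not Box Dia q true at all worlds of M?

Recall that Box ψ holds at a world iff ψ holds at every accessible world, and Dia ψ holds iff ψ holds at some accessible world.
Let φ = not Box Dia q. Evaluate φ at each world:
  s0 (successors {s0, s3}): φ is true.
  s1 (successors {s0, s1, s3, s5}): φ is true.
  s2 (successors {s3, s4}): φ is true.
  s3 (successors {s0, s3}): φ is true.
  s4 (successors {s0, s8}): φ is true.
  s5 (successors {s1, s6, s7}): φ is true.
  s6 (successors {s2, s4, s6}): φ is true.
  s7 (successors {s7}): φ is true.
  s8 (successors {s1, s8}): φ is false.
Detail at s8 (counterexample):
  At s8: Box Dia q is true, so not Box Dia q is false.
    At s8: Box Dia q requires Dia q at every successor {s1, s8}.
      At s1: Dia q is true.
      At s8: Dia q is true.
    So Box Dia q is true at s8.

No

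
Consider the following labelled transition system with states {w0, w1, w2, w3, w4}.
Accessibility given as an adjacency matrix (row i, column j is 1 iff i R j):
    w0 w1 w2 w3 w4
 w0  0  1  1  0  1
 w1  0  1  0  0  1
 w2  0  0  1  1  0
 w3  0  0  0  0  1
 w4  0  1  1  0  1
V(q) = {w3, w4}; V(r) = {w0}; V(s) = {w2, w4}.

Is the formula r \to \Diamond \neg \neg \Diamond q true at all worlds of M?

Yes

Recall that \Diamond ψ holds at a world iff ψ holds at some accessible world.
Let φ = r \to \Diamond \neg \neg \Diamond q. Evaluate φ at each world:
  w0 (successors {w1, w2, w4}): φ is true.
  w1 (successors {w1, w4}): φ is true.
  w2 (successors {w2, w3}): φ is true.
  w3 (successors {w4}): φ is true.
  w4 (successors {w1, w2, w4}): φ is true.
For instance, at w0:
  At w0: r is true, \Diamond \neg \neg \Diamond q is true, so r \to \Diamond \neg \neg \Diamond q is true.
    At w0: \Diamond \neg \neg \Diamond q requires \neg \neg \Diamond q at some successor in {w1, w2, w4}.
      \neg \neg \Diamond q holds at w1, so \Diamond \neg \neg \Diamond q is true at w0.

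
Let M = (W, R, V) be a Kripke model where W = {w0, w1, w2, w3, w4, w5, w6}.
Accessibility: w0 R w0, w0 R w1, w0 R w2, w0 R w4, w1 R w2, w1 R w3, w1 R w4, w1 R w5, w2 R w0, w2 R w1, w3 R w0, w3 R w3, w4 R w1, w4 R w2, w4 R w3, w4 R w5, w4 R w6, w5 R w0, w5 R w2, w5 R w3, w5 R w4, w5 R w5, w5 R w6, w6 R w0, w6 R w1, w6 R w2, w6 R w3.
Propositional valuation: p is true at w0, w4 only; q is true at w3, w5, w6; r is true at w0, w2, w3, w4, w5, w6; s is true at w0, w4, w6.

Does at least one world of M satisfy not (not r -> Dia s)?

Recall that Dia ψ holds at a world iff ψ holds at some accessible world.
Let φ = not (not r -> Dia s). Evaluate φ at each world:
  w0 (successors {w0, w1, w2, w4}): φ is false.
  w1 (successors {w2, w3, w4, w5}): φ is false.
  w2 (successors {w0, w1}): φ is false.
  w3 (successors {w0, w3}): φ is false.
  w4 (successors {w1, w2, w3, w5, w6}): φ is false.
  w5 (successors {w0, w2, w3, w4, w5, w6}): φ is false.
  w6 (successors {w0, w1, w2, w3}): φ is false.
For instance, at w1:
  At w1: not r -> Dia s is true, so not (not r -> Dia s) is false.
    At w1: not r is true, Dia s is true, so not r -> Dia s is true.
      At w1: Dia s requires s at some successor in {w2, w3, w4, w5}.
        s holds at w4, so Dia s is true at w1.

No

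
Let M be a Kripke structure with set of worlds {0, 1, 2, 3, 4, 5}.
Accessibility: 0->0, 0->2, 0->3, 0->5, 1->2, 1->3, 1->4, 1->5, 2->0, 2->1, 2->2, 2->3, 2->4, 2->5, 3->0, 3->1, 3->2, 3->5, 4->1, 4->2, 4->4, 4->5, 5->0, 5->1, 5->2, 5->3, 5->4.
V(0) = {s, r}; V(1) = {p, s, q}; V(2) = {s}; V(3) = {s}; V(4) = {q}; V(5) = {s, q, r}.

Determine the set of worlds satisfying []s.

0, 3

Let φ = []s. Evaluate φ at each world:
  0 (successors {0, 2, 3, 5}): φ is true.
  1 (successors {2, 3, 4, 5}): φ is false.
  2 (successors {0, 1, 2, 3, 4, 5}): φ is false.
  3 (successors {0, 1, 2, 5}): φ is true.
  4 (successors {1, 2, 4, 5}): φ is false.
  5 (successors {0, 1, 2, 3, 4}): φ is false.
For instance, at 2:
  At 2: []s requires s at every successor {0, 1, 2, 3, 4, 5}.
    s fails at 4, so []s is false at 2.
Satisfying worlds: {0, 3}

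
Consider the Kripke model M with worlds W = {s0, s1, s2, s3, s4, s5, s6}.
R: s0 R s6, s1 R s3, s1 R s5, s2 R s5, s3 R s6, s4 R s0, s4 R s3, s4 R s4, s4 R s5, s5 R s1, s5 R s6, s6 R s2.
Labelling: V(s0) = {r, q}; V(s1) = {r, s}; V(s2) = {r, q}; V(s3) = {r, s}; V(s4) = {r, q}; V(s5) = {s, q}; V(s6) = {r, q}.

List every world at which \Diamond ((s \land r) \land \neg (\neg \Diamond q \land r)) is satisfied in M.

Recall that \Diamond ψ holds at a world iff ψ holds at some accessible world.
Let φ = \Diamond ((s \land r) \land \neg (\neg \Diamond q \land r)). Evaluate φ at each world:
  s0 (successors {s6}): φ is false.
  s1 (successors {s3, s5}): φ is true.
  s2 (successors {s5}): φ is false.
  s3 (successors {s6}): φ is false.
  s4 (successors {s0, s3, s4, s5}): φ is true.
  s5 (successors {s1, s6}): φ is true.
  s6 (successors {s2}): φ is false.
For instance, at s3:
  At s3: \Diamond ((s \land r) \land \neg (\neg \Diamond q \land r)) requires (s \land r) \land \neg (\neg \Diamond q \land r) at some successor in {s6}.
    At s6: (s \land r) \land \neg (\neg \Diamond q \land r) is false.
  So \Diamond ((s \land r) \land \neg (\neg \Diamond q \land r)) is false at s3.
Satisfying worlds: {s1, s4, s5}

s1, s4, s5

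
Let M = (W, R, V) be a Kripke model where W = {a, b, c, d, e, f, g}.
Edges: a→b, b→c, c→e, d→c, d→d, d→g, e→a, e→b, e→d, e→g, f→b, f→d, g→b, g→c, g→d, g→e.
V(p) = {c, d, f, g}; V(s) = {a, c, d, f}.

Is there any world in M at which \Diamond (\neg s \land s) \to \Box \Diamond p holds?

Yes

Let φ = \Diamond (\neg s \land s) \to \Box \Diamond p. Evaluate φ at each world:
  a (successors {b}): φ is true.
  b (successors {c}): φ is true.
  c (successors {e}): φ is true.
  d (successors {c, d, g}): φ is true.
  e (successors {a, b, d, g}): φ is true.
  f (successors {b, d}): φ is true.
  g (successors {b, c, d, e}): φ is true.
Detail at a (witness):
  At a: \Diamond (\neg s \land s) is false, \Box \Diamond p is true, so \Diamond (\neg s \land s) \to \Box \Diamond p is true.
    At a: \Diamond (\neg s \land s) requires \neg s \land s at some successor in {b}.
      At b: \neg s \land s is false.
    So \Diamond (\neg s \land s) is false at a.
    At a: \Box \Diamond p requires \Diamond p at every successor {b}.
      At b: \Diamond p is true.
    So \Box \Diamond p is true at a.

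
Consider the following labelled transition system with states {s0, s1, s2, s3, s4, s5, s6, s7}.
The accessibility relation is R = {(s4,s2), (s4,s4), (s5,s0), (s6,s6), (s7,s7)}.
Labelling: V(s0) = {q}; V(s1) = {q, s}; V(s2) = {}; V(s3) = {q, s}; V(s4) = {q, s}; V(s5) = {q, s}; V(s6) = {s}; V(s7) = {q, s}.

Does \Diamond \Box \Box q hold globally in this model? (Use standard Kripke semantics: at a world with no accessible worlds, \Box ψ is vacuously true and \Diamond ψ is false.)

Let φ = \Diamond \Box \Box q. Evaluate φ at each world:
  s0 (successors ∅): φ is false.
  s1 (successors ∅): φ is false.
  s2 (successors ∅): φ is false.
  s3 (successors ∅): φ is false.
  s4 (successors {s2, s4}): φ is true.
  s5 (successors {s0}): φ is true.
  s6 (successors {s6}): φ is false.
  s7 (successors {s7}): φ is true.
Detail at s0 (counterexample):
  At s0: no accessible worlds, so \Diamond \Box \Box q is false.

No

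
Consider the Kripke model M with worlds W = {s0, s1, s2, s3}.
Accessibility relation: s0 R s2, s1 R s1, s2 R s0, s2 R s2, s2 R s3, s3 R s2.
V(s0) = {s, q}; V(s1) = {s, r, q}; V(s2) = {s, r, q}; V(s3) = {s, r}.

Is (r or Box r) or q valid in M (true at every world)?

Recall that Box ψ holds at a world iff ψ holds at every accessible world, and Dia ψ holds iff ψ holds at some accessible world.
Let φ = (r or Box r) or q. Evaluate φ at each world:
  s0 (successors {s2}): φ is true.
  s1 (successors {s1}): φ is true.
  s2 (successors {s0, s2, s3}): φ is true.
  s3 (successors {s2}): φ is true.
For instance, at s3:
  At s3: r or Box r is true, q is false, so (r or Box r) or q is true.
    At s3: r is true, Box r is true, so r or Box r is true.
      At s3: Box r requires r at every successor {s2}.
        At s2: r is true.
      So Box r is true at s3.

Yes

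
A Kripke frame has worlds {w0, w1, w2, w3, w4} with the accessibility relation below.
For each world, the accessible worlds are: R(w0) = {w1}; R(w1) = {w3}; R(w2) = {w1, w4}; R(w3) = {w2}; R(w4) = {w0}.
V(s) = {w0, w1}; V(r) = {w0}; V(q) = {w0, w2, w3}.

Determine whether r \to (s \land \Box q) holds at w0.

No

At w0: r is true, s \land \Box q is false, so r \to (s \land \Box q) is false.
  At w0: s is true, \Box q is false, so s \land \Box q is false.
    At w0: \Box q requires q at every successor {w1}.
      q fails at w1, so \Box q is false at w0.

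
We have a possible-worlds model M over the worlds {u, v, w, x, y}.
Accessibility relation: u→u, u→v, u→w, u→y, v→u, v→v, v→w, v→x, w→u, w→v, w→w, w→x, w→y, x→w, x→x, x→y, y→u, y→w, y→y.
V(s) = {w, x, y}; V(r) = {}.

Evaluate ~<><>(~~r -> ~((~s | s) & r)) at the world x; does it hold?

At x: <><>(~~r -> ~((~s | s) & r)) is true, so ~<><>(~~r -> ~((~s | s) & r)) is false.
  At x: <><>(~~r -> ~((~s | s) & r)) requires <>(~~r -> ~((~s | s) & r)) at some successor in {w, x, y}.
    <>(~~r -> ~((~s | s) & r)) holds at w, so <><>(~~r -> ~((~s | s) & r)) is true at x.
      At w: <>(~~r -> ~((~s | s) & r)) requires ~~r -> ~((~s | s) & r) at some successor in {u, v, w, x, y}.
        ~~r -> ~((~s | s) & r) holds at u, so <>(~~r -> ~((~s | s) & r)) is true at w.

No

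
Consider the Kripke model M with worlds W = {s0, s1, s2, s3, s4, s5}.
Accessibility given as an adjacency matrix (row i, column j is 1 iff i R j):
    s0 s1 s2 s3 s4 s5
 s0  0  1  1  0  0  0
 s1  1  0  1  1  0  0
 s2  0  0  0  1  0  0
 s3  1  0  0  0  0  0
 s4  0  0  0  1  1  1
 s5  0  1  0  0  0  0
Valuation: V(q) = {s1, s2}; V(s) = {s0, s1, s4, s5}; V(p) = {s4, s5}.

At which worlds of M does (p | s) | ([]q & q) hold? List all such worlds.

s0, s1, s4, s5

Let φ = (p | s) | ([]q & q). Evaluate φ at each world:
  s0 (successors {s1, s2}): φ is true.
  s1 (successors {s0, s2, s3}): φ is true.
  s2 (successors {s3}): φ is false.
  s3 (successors {s0}): φ is false.
  s4 (successors {s3, s4, s5}): φ is true.
  s5 (successors {s1}): φ is true.
For instance, at s4:
  At s4: p | s is true, []q & q is false, so (p | s) | ([]q & q) is true.
    At s4: []q is false, q is false, so []q & q is false.
      At s4: []q requires q at every successor {s3, s4, s5}.
        q fails at s3, so []q is false at s4.
Satisfying worlds: {s0, s1, s4, s5}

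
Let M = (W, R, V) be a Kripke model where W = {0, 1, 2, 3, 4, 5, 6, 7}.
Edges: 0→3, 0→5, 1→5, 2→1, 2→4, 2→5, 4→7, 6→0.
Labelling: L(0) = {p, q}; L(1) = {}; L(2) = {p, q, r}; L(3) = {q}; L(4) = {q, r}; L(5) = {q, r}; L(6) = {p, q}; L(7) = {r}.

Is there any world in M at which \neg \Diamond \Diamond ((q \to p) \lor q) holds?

Yes

Let φ = \neg \Diamond \Diamond ((q \to p) \lor q). Evaluate φ at each world:
  0 (successors {3, 5}): φ is true.
  1 (successors {5}): φ is true.
  2 (successors {1, 4, 5}): φ is false.
  3 (successors ∅): φ is true.
  4 (successors {7}): φ is true.
  5 (successors ∅): φ is true.
  6 (successors {0}): φ is false.
  7 (successors ∅): φ is true.
Detail at 0 (witness):
  At 0: \Diamond \Diamond ((q \to p) \lor q) is false, so \neg \Diamond \Diamond ((q \to p) \lor q) is true.
    At 0: \Diamond \Diamond ((q \to p) \lor q) requires \Diamond ((q \to p) \lor q) at some successor in {3, 5}.
      At 3: \Diamond ((q \to p) \lor q) is false.
      At 5: \Diamond ((q \to p) \lor q) is false.
    So \Diamond \Diamond ((q \to p) \lor q) is false at 0.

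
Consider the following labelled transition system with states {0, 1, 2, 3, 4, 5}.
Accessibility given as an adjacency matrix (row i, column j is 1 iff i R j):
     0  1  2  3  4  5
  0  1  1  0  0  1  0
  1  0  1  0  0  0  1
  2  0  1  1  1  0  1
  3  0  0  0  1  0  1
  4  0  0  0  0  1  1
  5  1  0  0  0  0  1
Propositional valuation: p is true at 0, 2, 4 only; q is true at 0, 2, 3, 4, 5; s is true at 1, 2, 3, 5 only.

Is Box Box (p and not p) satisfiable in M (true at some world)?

Let φ = Box Box (p and not p). Evaluate φ at each world:
  0 (successors {0, 1, 4}): φ is false.
  1 (successors {1, 5}): φ is false.
  2 (successors {1, 2, 3, 5}): φ is false.
  3 (successors {3, 5}): φ is false.
  4 (successors {4, 5}): φ is false.
  5 (successors {0, 5}): φ is false.
For instance, at 0:
  At 0: Box Box (p and not p) requires Box (p and not p) at every successor {0, 1, 4}.
    Box (p and not p) fails at 0, so Box Box (p and not p) is false at 0.
      At 0: Box (p and not p) requires p and not p at every successor {0, 1, 4}.
        p and not p fails at 0, so Box (p and not p) is false at 0.

No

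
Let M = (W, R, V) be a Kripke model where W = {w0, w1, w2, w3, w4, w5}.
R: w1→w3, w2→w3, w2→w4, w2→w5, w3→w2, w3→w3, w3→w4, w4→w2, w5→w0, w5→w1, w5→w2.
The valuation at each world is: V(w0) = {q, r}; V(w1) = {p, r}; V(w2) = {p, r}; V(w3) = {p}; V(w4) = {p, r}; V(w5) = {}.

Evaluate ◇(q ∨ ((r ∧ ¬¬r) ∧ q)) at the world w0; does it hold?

No

At w0: no accessible worlds, so ◇(q ∨ ((r ∧ ¬¬r) ∧ q)) is false.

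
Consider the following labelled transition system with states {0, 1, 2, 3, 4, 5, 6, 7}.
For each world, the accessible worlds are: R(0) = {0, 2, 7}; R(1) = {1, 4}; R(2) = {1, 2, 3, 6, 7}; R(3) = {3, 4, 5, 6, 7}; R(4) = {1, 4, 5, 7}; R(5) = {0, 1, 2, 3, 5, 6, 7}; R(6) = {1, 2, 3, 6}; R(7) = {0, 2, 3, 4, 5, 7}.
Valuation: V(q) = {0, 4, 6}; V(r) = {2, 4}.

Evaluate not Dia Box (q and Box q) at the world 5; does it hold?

Recall that Box ψ holds at a world iff ψ holds at every accessible world, and Dia ψ holds iff ψ holds at some accessible world.
At 5: Dia Box (q and Box q) is false, so not Dia Box (q and Box q) is true.
  At 5: Dia Box (q and Box q) requires Box (q and Box q) at some successor in {0, 1, 2, 3, 5, 6, 7}.
    At 0: Box (q and Box q) is false.
    At 1: Box (q and Box q) is false.
    At 2: Box (q and Box q) is false.
    At 3: Box (q and Box q) is false.
    At 5: Box (q and Box q) is false.
    At 6: Box (q and Box q) is false.
    At 7: Box (q and Box q) is false.
  So Dia Box (q and Box q) is false at 5.

Yes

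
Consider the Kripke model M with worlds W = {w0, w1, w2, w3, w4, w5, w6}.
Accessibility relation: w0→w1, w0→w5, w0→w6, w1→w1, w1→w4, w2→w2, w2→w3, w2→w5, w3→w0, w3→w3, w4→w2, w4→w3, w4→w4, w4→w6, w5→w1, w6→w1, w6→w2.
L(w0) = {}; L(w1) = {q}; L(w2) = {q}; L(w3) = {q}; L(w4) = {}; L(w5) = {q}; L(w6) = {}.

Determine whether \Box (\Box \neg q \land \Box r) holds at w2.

At w2: \Box (\Box \neg q \land \Box r) requires \Box \neg q \land \Box r at every successor {w2, w3, w5}.
  \Box \neg q \land \Box r fails at w2, so \Box (\Box \neg q \land \Box r) is false at w2.
    At w2: \Box \neg q is false, \Box r is false, so \Box \neg q \land \Box r is false.
      At w2: \Box \neg q requires \neg q at every successor {w2, w3, w5}.
        \neg q fails at w2, so \Box \neg q is false at w2.
      At w2: \Box r requires r at every successor {w2, w3, w5}.
        r fails at w2, so \Box r is false at w2.

No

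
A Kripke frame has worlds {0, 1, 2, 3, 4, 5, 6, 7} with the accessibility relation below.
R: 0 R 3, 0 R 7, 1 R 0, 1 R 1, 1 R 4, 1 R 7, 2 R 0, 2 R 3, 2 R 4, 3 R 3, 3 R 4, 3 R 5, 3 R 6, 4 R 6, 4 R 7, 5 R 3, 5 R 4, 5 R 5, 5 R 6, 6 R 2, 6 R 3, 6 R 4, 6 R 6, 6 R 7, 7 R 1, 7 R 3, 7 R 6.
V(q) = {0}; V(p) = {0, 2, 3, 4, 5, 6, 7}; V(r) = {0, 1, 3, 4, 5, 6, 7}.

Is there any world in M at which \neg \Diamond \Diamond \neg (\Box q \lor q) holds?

No

Let φ = \neg \Diamond \Diamond \neg (\Box q \lor q). Evaluate φ at each world:
  0 (successors {3, 7}): φ is false.
  1 (successors {0, 1, 4, 7}): φ is false.
  2 (successors {0, 3, 4}): φ is false.
  3 (successors {3, 4, 5, 6}): φ is false.
  4 (successors {6, 7}): φ is false.
  5 (successors {3, 4, 5, 6}): φ is false.
  6 (successors {2, 3, 4, 6, 7}): φ is false.
  7 (successors {1, 3, 6}): φ is false.
For instance, at 4:
  At 4: \Diamond \Diamond \neg (\Box q \lor q) is true, so \neg \Diamond \Diamond \neg (\Box q \lor q) is false.
    At 4: \Diamond \Diamond \neg (\Box q \lor q) requires \Diamond \neg (\Box q \lor q) at some successor in {6, 7}.
      \Diamond \neg (\Box q \lor q) holds at 6, so \Diamond \Diamond \neg (\Box q \lor q) is true at 4.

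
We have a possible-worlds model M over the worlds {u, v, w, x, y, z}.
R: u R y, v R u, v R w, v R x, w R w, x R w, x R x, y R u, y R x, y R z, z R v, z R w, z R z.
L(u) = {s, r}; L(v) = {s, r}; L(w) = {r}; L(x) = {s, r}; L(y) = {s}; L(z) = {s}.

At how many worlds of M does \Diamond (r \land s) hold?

Recall that \Diamond ψ holds at a world iff ψ holds at some accessible world.
Let φ = \Diamond (r \land s). Evaluate φ at each world:
  u (successors {y}): φ is false.
  v (successors {u, w, x}): φ is true.
  w (successors {w}): φ is false.
  x (successors {w, x}): φ is true.
  y (successors {u, x, z}): φ is true.
  z (successors {v, w, z}): φ is true.
For instance, at y:
  At y: \Diamond (r \land s) requires r \land s at some successor in {u, x, z}.
    r \land s holds at u, so \Diamond (r \land s) is true at y.
Satisfying worlds: {v, x, y, z}

4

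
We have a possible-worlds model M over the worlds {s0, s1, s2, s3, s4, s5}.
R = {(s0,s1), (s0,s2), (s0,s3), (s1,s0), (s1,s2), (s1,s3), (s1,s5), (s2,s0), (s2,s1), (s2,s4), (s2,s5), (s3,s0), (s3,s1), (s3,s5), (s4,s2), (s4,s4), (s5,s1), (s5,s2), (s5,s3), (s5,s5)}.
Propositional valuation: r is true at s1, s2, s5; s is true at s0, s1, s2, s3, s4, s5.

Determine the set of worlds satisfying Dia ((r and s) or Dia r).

s0, s1, s2, s3, s4, s5

Recall that Dia ψ holds at a world iff ψ holds at some accessible world.
Let φ = Dia ((r and s) or Dia r). Evaluate φ at each world:
  s0 (successors {s1, s2, s3}): φ is true.
  s1 (successors {s0, s2, s3, s5}): φ is true.
  s2 (successors {s0, s1, s4, s5}): φ is true.
  s3 (successors {s0, s1, s5}): φ is true.
  s4 (successors {s2, s4}): φ is true.
  s5 (successors {s1, s2, s3, s5}): φ is true.
For instance, at s2:
  At s2: Dia ((r and s) or Dia r) requires (r and s) or Dia r at some successor in {s0, s1, s4, s5}.
    (r and s) or Dia r holds at s0, so Dia ((r and s) or Dia r) is true at s2.
      At s0: r and s is false, Dia r is true, so (r and s) or Dia r is true.
Satisfying worlds: {s0, s1, s2, s3, s4, s5}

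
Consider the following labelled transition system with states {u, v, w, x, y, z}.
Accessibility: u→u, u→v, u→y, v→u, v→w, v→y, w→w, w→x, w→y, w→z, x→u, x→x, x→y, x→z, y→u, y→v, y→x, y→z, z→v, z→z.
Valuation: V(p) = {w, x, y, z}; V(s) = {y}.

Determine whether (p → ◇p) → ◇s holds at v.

Yes

At v: p → ◇p is true, ◇s is true, so (p → ◇p) → ◇s is true.
  At v: p is false, ◇p is true, so p → ◇p is true.
    At v: ◇p requires p at some successor in {u, w, y}.
      p holds at w, so ◇p is true at v.
  At v: ◇s requires s at some successor in {u, w, y}.
    s holds at y, so ◇s is true at v.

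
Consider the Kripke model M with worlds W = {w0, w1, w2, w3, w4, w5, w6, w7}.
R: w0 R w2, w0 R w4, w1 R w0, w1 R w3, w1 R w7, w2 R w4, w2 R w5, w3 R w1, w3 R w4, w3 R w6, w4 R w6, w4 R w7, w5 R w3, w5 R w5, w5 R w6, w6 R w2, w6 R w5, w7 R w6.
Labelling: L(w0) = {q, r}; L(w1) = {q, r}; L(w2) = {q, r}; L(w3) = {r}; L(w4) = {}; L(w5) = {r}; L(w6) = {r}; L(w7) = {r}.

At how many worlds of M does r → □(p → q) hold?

Let φ = r → □(p → q). Evaluate φ at each world:
  w0 (successors {w2, w4}): φ is true.
  w1 (successors {w0, w3, w7}): φ is true.
  w2 (successors {w4, w5}): φ is true.
  w3 (successors {w1, w4, w6}): φ is true.
  w4 (successors {w6, w7}): φ is true.
  w5 (successors {w3, w5, w6}): φ is true.
  w6 (successors {w2, w5}): φ is true.
  w7 (successors {w6}): φ is true.
For instance, at w7:
  At w7: r is true, □(p → q) is true, so r → □(p → q) is true.
    At w7: □(p → q) requires p → q at every successor {w6}.
      At w6: p → q is true.
    So □(p → q) is true at w7.
Satisfying worlds: {w0, w1, w2, w3, w4, w5, w6, w7}

8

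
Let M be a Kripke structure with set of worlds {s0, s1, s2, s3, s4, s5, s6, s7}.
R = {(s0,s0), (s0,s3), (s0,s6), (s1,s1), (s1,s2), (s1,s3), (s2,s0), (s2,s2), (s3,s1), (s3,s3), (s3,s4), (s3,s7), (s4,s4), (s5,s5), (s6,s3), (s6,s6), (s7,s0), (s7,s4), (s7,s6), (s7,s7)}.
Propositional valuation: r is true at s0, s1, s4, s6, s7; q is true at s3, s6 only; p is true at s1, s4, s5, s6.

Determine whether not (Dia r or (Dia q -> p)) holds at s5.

Recall that Dia ψ holds at a world iff ψ holds at some accessible world.
At s5: Dia r or (Dia q -> p) is true, so not (Dia r or (Dia q -> p)) is false.
  At s5: Dia r is false, Dia q -> p is true, so Dia r or (Dia q -> p) is true.
    At s5: Dia r requires r at some successor in {s5}.
      At s5: r is false.
    So Dia r is false at s5.
    At s5: Dia q is false, p is true, so Dia q -> p is true.
      At s5: Dia q requires q at some successor in {s5}.
        At s5: q is false.
      So Dia q is false at s5.

No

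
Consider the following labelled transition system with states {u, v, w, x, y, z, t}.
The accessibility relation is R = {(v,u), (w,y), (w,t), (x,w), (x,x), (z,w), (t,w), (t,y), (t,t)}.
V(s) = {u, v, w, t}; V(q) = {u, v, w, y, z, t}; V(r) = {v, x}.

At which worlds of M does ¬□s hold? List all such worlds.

w, x, t

Recall that □ψ holds at a world iff ψ holds at every accessible world, and ◇ψ holds iff ψ holds at some accessible world.
Let φ = ¬□s. Evaluate φ at each world:
  u (successors ∅): φ is false.
  v (successors {u}): φ is false.
  w (successors {y, t}): φ is true.
  x (successors {w, x}): φ is true.
  y (successors ∅): φ is false.
  z (successors {w}): φ is false.
  t (successors {w, y, t}): φ is true.
For instance, at x:
  At x: □s is false, so ¬□s is true.
    At x: □s requires s at every successor {w, x}.
      s fails at x, so □s is false at x.
Satisfying worlds: {w, x, t}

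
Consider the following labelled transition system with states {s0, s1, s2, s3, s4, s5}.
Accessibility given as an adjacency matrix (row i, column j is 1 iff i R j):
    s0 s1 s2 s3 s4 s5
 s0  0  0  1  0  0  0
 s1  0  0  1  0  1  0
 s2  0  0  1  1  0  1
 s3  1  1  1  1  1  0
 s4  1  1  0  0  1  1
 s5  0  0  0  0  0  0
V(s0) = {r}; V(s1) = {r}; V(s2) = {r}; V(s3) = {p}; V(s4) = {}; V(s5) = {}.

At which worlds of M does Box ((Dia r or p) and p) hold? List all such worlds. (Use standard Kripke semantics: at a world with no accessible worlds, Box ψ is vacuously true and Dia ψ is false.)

s5

Let φ = Box ((Dia r or p) and p). Evaluate φ at each world:
  s0 (successors {s2}): φ is false.
  s1 (successors {s2, s4}): φ is false.
  s2 (successors {s2, s3, s5}): φ is false.
  s3 (successors {s0, s1, s2, s3, s4}): φ is false.
  s4 (successors {s0, s1, s4, s5}): φ is false.
  s5 (successors ∅): φ is true.
For instance, at s3:
  At s3: Box ((Dia r or p) and p) requires (Dia r or p) and p at every successor {s0, s1, s2, s3, s4}.
    (Dia r or p) and p fails at s0, so Box ((Dia r or p) and p) is false at s3.
      At s0: Dia r or p is true, p is false, so (Dia r or p) and p is false.
Satisfying worlds: {s5}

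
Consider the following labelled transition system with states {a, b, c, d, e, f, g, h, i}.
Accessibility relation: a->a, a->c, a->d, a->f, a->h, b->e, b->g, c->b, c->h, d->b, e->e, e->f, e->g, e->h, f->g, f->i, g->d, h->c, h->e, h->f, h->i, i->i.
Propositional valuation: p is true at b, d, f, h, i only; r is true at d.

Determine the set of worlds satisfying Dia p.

a, c, d, e, f, g, h, i

Let φ = Dia p. Evaluate φ at each world:
  a (successors {a, c, d, f, h}): φ is true.
  b (successors {e, g}): φ is false.
  c (successors {b, h}): φ is true.
  d (successors {b}): φ is true.
  e (successors {e, f, g, h}): φ is true.
  f (successors {g, i}): φ is true.
  g (successors {d}): φ is true.
  h (successors {c, e, f, i}): φ is true.
  i (successors {i}): φ is true.
For instance, at g:
  At g: Dia p requires p at some successor in {d}.
    p holds at d, so Dia p is true at g.
Satisfying worlds: {a, c, d, e, f, g, h, i}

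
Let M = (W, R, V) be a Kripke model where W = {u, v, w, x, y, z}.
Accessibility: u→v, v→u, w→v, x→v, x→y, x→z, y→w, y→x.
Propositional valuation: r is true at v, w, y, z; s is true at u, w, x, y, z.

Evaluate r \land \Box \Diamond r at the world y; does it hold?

Yes

Recall that \Box ψ holds at a world iff ψ holds at every accessible world, and \Diamond ψ holds iff ψ holds at some accessible world.
At y: r is true, \Box \Diamond r is true, so r \land \Box \Diamond r is true.
  At y: \Box \Diamond r requires \Diamond r at every successor {w, x}.
      At w: \Diamond r requires r at some successor in {v}.
        r holds at v, so \Diamond r is true at w.
      At x: \Diamond r requires r at some successor in {v, y, z}.
        r holds at v, so \Diamond r is true at x.
  So \Box \Diamond r is true at y.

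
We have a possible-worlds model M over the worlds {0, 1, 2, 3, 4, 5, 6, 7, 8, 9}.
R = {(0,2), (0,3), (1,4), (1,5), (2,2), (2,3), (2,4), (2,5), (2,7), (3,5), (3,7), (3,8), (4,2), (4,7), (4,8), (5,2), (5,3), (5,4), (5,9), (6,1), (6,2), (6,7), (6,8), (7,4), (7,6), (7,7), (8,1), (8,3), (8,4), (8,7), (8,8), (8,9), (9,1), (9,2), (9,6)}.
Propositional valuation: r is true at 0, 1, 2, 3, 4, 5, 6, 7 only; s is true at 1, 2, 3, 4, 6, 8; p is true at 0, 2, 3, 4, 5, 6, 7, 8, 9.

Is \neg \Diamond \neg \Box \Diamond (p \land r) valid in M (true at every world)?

Yes

Recall that \Box ψ holds at a world iff ψ holds at every accessible world, and \Diamond ψ holds iff ψ holds at some accessible world.
Let φ = \neg \Diamond \neg \Box \Diamond (p \land r). Evaluate φ at each world:
  0 (successors {2, 3}): φ is true.
  1 (successors {4, 5}): φ is true.
  2 (successors {2, 3, 4, 5, 7}): φ is true.
  3 (successors {5, 7, 8}): φ is true.
  4 (successors {2, 7, 8}): φ is true.
  5 (successors {2, 3, 4, 9}): φ is true.
  6 (successors {1, 2, 7, 8}): φ is true.
  7 (successors {4, 6, 7}): φ is true.
  8 (successors {1, 3, 4, 7, 8, 9}): φ is true.
  9 (successors {1, 2, 6}): φ is true.
For instance, at 0:
  At 0: \Diamond \neg \Box \Diamond (p \land r) is false, so \neg \Diamond \neg \Box \Diamond (p \land r) is true.
    At 0: \Diamond \neg \Box \Diamond (p \land r) requires \neg \Box \Diamond (p \land r) at some successor in {2, 3}.
      At 2: \neg \Box \Diamond (p \land r) is false.
      At 3: \neg \Box \Diamond (p \land r) is false.
    So \Diamond \neg \Box \Diamond (p \land r) is false at 0.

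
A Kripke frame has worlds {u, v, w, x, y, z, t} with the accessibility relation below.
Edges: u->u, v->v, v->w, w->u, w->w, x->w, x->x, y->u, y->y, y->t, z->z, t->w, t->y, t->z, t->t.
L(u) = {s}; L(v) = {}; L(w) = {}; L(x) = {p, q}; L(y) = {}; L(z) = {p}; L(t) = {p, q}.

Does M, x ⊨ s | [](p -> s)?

No

At x: s is false, [](p -> s) is false, so s | [](p -> s) is false.
  At x: [](p -> s) requires p -> s at every successor {w, x}.
    p -> s fails at x, so [](p -> s) is false at x.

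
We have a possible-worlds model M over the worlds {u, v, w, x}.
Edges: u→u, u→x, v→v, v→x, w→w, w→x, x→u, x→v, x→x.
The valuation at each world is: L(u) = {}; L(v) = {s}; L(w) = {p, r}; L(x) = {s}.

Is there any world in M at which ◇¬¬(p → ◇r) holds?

Yes

Let φ = ◇¬¬(p → ◇r). Evaluate φ at each world:
  u (successors {u, x}): φ is true.
  v (successors {v, x}): φ is true.
  w (successors {w, x}): φ is true.
  x (successors {u, v, x}): φ is true.
Detail at u (witness):
  At u: ◇¬¬(p → ◇r) requires ¬¬(p → ◇r) at some successor in {u, x}.
    ¬¬(p → ◇r) holds at u, so ◇¬¬(p → ◇r) is true at u.
      At u: ¬(p → ◇r) is false, so ¬¬(p → ◇r) is true.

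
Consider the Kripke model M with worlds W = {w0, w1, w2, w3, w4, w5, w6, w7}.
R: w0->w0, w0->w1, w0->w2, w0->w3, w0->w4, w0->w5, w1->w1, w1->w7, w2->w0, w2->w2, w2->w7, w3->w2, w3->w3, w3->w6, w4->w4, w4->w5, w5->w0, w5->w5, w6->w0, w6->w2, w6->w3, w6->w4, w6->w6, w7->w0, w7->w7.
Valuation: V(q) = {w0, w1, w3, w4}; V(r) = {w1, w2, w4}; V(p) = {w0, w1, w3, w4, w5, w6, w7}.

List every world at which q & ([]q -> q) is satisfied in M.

Recall that []ψ holds at a world iff ψ holds at every accessible world, and <>ψ holds iff ψ holds at some accessible world.
Let φ = q & ([]q -> q). Evaluate φ at each world:
  w0 (successors {w0, w1, w2, w3, w4, w5}): φ is true.
  w1 (successors {w1, w7}): φ is true.
  w2 (successors {w0, w2, w7}): φ is false.
  w3 (successors {w2, w3, w6}): φ is true.
  w4 (successors {w4, w5}): φ is true.
  w5 (successors {w0, w5}): φ is false.
  w6 (successors {w0, w2, w3, w4, w6}): φ is false.
  w7 (successors {w0, w7}): φ is false.
For instance, at w3:
  At w3: q is true, []q -> q is true, so q & ([]q -> q) is true.
    At w3: []q is false, q is true, so []q -> q is true.
      At w3: []q requires q at every successor {w2, w3, w6}.
        q fails at w2, so []q is false at w3.
Satisfying worlds: {w0, w1, w3, w4}

w0, w1, w3, w4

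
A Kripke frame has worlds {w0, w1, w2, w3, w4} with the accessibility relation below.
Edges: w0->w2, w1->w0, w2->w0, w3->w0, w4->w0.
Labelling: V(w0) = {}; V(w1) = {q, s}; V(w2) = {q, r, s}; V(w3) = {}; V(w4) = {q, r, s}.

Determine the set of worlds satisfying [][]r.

w1, w2, w3, w4

Let φ = [][]r. Evaluate φ at each world:
  w0 (successors {w2}): φ is false.
  w1 (successors {w0}): φ is true.
  w2 (successors {w0}): φ is true.
  w3 (successors {w0}): φ is true.
  w4 (successors {w0}): φ is true.
For instance, at w2:
  At w2: [][]r requires []r at every successor {w0}.
      At w0: []r requires r at every successor {w2}.
        At w2: r is true.
      So []r is true at w0.
  So [][]r is true at w2.
Satisfying worlds: {w1, w2, w3, w4}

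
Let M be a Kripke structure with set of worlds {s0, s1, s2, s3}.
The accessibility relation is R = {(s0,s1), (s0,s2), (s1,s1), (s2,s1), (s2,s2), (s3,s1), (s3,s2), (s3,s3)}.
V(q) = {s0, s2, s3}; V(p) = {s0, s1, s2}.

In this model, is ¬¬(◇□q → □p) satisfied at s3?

Yes

At s3: ¬(◇□q → □p) is false, so ¬¬(◇□q → □p) is true.
  At s3: ◇□q → □p is true, so ¬(◇□q → □p) is false.
    At s3: ◇□q is false, □p is false, so ◇□q → □p is true.
      At s3: ◇□q requires □q at some successor in {s1, s2, s3}.
        At s1: □q is false.
        At s2: □q is false.
        At s3: □q is false.
      So ◇□q is false at s3.
      At s3: □p requires p at every successor {s1, s2, s3}.
        p fails at s3, so □p is false at s3.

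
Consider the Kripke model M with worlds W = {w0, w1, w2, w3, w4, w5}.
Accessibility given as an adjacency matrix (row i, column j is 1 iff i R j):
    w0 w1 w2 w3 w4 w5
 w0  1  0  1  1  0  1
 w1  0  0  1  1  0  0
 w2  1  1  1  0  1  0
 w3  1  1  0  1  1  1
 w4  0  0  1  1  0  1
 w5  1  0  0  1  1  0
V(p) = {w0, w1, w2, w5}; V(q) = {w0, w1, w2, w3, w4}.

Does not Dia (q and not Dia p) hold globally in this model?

Yes

Let φ = not Dia (q and not Dia p). Evaluate φ at each world:
  w0 (successors {w0, w2, w3, w5}): φ is true.
  w1 (successors {w2, w3}): φ is true.
  w2 (successors {w0, w1, w2, w4}): φ is true.
  w3 (successors {w0, w1, w3, w4, w5}): φ is true.
  w4 (successors {w2, w3, w5}): φ is true.
  w5 (successors {w0, w3, w4}): φ is true.
For instance, at w0:
  At w0: Dia (q and not Dia p) is false, so not Dia (q and not Dia p) is true.
    At w0: Dia (q and not Dia p) requires q and not Dia p at some successor in {w0, w2, w3, w5}.
      At w0: q and not Dia p is false.
      At w2: q and not Dia p is false.
      At w3: q and not Dia p is false.
      At w5: q and not Dia p is false.
    So Dia (q and not Dia p) is false at w0.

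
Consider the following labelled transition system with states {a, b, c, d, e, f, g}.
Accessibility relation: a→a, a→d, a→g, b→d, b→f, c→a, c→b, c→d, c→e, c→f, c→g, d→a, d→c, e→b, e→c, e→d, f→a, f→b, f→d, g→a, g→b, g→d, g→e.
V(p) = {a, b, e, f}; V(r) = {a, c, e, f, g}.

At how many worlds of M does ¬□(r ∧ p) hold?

7

Let φ = ¬□(r ∧ p). Evaluate φ at each world:
  a (successors {a, d, g}): φ is true.
  b (successors {d, f}): φ is true.
  c (successors {a, b, d, e, f, g}): φ is true.
  d (successors {a, c}): φ is true.
  e (successors {b, c, d}): φ is true.
  f (successors {a, b, d}): φ is true.
  g (successors {a, b, d, e}): φ is true.
For instance, at b:
  At b: □(r ∧ p) is false, so ¬□(r ∧ p) is true.
    At b: □(r ∧ p) requires r ∧ p at every successor {d, f}.
      r ∧ p fails at d, so □(r ∧ p) is false at b.
Satisfying worlds: {a, b, c, d, e, f, g}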